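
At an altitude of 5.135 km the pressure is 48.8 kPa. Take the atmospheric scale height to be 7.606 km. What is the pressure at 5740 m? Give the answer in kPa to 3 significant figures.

P ≈ 45.1 kPa

Between two levels, P₂ = P₁ exp(−Δz/H) with Δz = z₂ − z₁.
Δz = 5740.0 − 5135.0 = 605.00 m; Δz/H = 605.00/7606.0 = 0.079542.
P₂ = 48.8 × exp(−0.079542) = 48.8 × 0.92354 = 45.069 kPa.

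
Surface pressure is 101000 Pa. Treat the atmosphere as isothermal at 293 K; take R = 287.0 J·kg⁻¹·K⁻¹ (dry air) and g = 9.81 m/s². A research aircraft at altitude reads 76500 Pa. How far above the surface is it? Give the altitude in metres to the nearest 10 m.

z ≈ 2380 m

Scale height: H = RT/g = 287.0 × 293 / 9.81 = 8572.0 m.
Invert the barometric formula: z = H ln(P₀/P).
P₀/P = 101000/76500 = 1.3203; ln(1.3203) = 0.27786.
z = 8572.0 × 0.27786 = 2381.8 m.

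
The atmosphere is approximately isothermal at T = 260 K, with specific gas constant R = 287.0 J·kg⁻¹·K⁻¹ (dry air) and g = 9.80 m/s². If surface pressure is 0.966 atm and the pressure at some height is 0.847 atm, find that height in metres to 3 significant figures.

z ≈ 1000 m

Scale height: H = RT/g = 287.0 × 260 / 9.80 = 7614.3 m.
Invert the barometric formula: z = H ln(P₀/P).
P₀/P = 0.966/0.847 = 1.1405; ln(1.1405) = 0.13147.
z = 7614.3 × 0.13147 = 1001.1 m.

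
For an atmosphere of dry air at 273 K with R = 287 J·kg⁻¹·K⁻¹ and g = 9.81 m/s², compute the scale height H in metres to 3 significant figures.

H ≈ 7990 m

The scale height of an isothermal atmosphere is H = RT/g.
H = 287 × 273 / 9.81 = 78351/9.81 = 7986.9 m.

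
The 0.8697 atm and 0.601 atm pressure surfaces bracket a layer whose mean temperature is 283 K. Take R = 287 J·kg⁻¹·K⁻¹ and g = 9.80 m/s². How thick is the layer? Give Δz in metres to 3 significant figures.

Δz ≈ 3060 m

Hypsometric equation: Δz = (R T̄/g) ln(P₁/P₂).
R T̄/g = 287 × 283 / 9.80 = 8287.9 m.
ln(0.8697/0.601) = ln(1.4471) = 0.36956.
Δz = 8287.9 × 0.36956 = 3062.9 m.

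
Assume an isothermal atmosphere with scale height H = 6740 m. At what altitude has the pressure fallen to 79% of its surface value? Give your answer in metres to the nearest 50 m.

z ≈ 1600 m

Set P/P₀ = exp(−z/H) = 0.79, so z = −H ln(0.79).
−ln(0.79) = 0.23572; z = 6740.0 × 0.23572 = 1588.8 m.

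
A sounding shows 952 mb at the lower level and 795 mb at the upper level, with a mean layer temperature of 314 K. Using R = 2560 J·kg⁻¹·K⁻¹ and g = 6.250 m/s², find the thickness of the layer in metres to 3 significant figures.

Hypsometric equation: Δz = (R T̄/g) ln(P₁/P₂).
R T̄/g = 2560 × 314 / 6.250 = 128610 m.
ln(952/795) = ln(1.1975) = 0.18024.
Δz = 128610 × 0.18024 = 23181 m.

Δz ≈ 23200 m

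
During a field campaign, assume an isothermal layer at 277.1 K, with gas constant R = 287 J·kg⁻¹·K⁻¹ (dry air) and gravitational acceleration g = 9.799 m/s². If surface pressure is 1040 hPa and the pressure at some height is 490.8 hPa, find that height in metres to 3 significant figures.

Scale height: H = RT/g = 287 × 277.1 / 9.799 = 8115.9 m.
Invert the barometric formula: z = H ln(P₀/P).
P₀/P = 1040/490.8 = 2.1190; ln(2.1190) = 0.75094.
z = 8115.9 × 0.75094 = 6094.6 m.

z ≈ 6090 m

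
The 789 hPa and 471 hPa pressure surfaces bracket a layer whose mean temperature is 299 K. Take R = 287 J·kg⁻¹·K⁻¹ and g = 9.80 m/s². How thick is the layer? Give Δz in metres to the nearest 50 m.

Δz ≈ 4500 m

Hypsometric equation: Δz = (R T̄/g) ln(P₁/P₂).
R T̄/g = 287 × 299 / 9.80 = 8756.4 m.
ln(789/471) = ln(1.6752) = 0.51593.
Δz = 8756.4 × 0.51593 = 4517.7 m.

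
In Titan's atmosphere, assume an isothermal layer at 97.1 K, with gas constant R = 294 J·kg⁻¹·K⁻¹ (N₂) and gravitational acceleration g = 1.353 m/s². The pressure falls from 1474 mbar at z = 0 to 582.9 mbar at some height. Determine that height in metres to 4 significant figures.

z ≈ 19570 m

Scale height: H = RT/g = 294 × 97.1 / 1.353 = 21099 m.
Invert the barometric formula: z = H ln(P₀/P).
P₀/P = 1474/582.9 = 2.5287; ln(2.5287) = 0.92771.
z = 21099 × 0.92771 = 19574 m.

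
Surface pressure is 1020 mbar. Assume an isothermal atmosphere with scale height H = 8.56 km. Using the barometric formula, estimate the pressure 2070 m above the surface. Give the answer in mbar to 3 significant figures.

P ≈ 801 mbar

Barometric formula: P = P₀ exp(−z/H).
z/H = 2070.0/8560.0 = 0.24182; exp(−0.24182) = 0.78520.
P = 1020 × 0.78520 = 800.90 mbar.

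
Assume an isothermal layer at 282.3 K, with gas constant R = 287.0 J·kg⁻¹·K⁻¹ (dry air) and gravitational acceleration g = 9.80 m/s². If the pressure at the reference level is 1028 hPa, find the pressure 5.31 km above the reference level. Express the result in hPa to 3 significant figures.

Scale height: H = RT/g = 287.0 × 282.3 / 9.80 = 8267.4 m.
Barometric formula: P = P₀ exp(−z/H).
z/H = 5310.0/8267.4 = 0.64228; exp(−0.64228) = 0.52609.
P = 1028 × 0.52609 = 540.82 hPa.

P ≈ 541 hPa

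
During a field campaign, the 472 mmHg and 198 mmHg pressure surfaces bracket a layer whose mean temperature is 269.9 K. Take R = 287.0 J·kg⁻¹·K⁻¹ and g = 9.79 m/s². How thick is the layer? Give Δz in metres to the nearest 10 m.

Δz ≈ 6870 m

Hypsometric equation: Δz = (R T̄/g) ln(P₁/P₂).
R T̄/g = 287.0 × 269.9 / 9.79 = 7912.3 m.
ln(472/198) = ln(2.3838) = 0.86870.
Δz = 7912.3 × 0.86870 = 6873.4 m.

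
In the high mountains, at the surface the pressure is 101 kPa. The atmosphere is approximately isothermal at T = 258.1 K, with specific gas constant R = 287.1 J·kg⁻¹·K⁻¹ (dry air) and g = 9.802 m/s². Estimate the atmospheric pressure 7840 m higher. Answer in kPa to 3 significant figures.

P ≈ 35.8 kPa

Scale height: H = RT/g = 287.1 × 258.1 / 9.802 = 7559.7 m.
Barometric formula: P = P₀ exp(−z/H).
z/H = 7840.0/7559.7 = 1.0371; exp(−1.0371) = 0.35448.
P = 101 × 0.35448 = 35.802 kPa.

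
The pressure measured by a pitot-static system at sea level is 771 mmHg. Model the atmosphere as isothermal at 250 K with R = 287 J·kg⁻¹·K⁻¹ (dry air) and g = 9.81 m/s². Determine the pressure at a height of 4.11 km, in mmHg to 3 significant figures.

P ≈ 440 mmHg

Scale height: H = RT/g = 287 × 250 / 9.81 = 7314.0 m.
Barometric formula: P = P₀ exp(−z/H).
z/H = 4110.0/7314.0 = 0.56194; exp(−0.56194) = 0.57010.
P = 771 × 0.57010 = 439.55 mmHg.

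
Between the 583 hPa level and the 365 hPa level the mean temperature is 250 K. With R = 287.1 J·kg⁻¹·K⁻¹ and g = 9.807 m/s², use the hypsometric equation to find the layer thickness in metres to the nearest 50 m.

Δz ≈ 3450 m

Hypsometric equation: Δz = (R T̄/g) ln(P₁/P₂).
R T̄/g = 287.1 × 250 / 9.807 = 7318.8 m.
ln(583/365) = ln(1.5973) = 0.46831.
Δz = 7318.8 × 0.46831 = 3427.5 m.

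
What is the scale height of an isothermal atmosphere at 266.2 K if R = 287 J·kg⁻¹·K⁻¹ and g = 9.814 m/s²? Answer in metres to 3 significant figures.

The scale height of an isothermal atmosphere is H = RT/g.
H = 287 × 266.2 / 9.814 = 76399/9.814 = 7784.7 m.

H ≈ 7780 m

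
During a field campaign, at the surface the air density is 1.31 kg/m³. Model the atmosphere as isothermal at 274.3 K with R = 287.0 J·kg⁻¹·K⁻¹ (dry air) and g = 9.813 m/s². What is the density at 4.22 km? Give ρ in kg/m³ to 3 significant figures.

ρ ≈ 0.774 kg/m³

Scale height: H = RT/g = 287.0 × 274.3 / 9.813 = 8022.4 m.
In an isothermal atmosphere, density decays like pressure: ρ = ρ₀ exp(−z/H).
z/H = 4220.0/8022.4 = 0.52603; exp(−0.52603) = 0.59095.
ρ = 1.31 × 0.59095 = 0.77414 kg/m³.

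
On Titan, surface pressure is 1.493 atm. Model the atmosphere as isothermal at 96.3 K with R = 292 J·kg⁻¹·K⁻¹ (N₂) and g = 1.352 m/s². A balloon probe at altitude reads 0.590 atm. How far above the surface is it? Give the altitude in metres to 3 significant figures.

z ≈ 19300 m

Scale height: H = RT/g = 292 × 96.3 / 1.352 = 20799 m.
Invert the barometric formula: z = H ln(P₀/P).
P₀/P = 1.493/0.590 = 2.5305; ln(2.5305) = 0.92842.
z = 20799 × 0.92842 = 19310 m.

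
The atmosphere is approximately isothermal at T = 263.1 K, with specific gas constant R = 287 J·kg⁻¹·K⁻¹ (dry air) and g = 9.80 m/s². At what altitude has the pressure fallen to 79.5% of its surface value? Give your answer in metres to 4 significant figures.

z ≈ 1768 m

Scale height: H = RT/g = 287 × 263.1 / 9.80 = 7705.1 m.
Set P/P₀ = exp(−z/H) = 0.795, so z = −H ln(0.795).
−ln(0.795) = 0.22941; z = 7705.1 × 0.22941 = 1767.6 m.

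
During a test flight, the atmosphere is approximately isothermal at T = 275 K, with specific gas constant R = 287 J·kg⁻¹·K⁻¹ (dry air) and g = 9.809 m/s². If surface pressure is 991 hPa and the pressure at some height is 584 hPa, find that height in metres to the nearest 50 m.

Scale height: H = RT/g = 287 × 275 / 9.809 = 8046.2 m.
Invert the barometric formula: z = H ln(P₀/P).
P₀/P = 991/584 = 1.6969; ln(1.6969) = 0.52880.
z = 8046.2 × 0.52880 = 4254.8 m.

z ≈ 4250 m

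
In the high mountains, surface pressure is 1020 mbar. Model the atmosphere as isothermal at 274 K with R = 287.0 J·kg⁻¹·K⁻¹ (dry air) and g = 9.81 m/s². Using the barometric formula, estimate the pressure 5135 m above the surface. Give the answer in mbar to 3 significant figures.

P ≈ 538 mbar

Scale height: H = RT/g = 287.0 × 274 / 9.81 = 8016.1 m.
Barometric formula: P = P₀ exp(−z/H).
z/H = 5135.0/8016.1 = 0.64059; exp(−0.64059) = 0.52698.
P = 1020 × 0.52698 = 537.52 mbar.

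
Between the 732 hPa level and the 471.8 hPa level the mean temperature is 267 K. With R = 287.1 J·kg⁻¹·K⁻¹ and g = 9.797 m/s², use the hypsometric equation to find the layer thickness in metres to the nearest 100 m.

Δz ≈ 3400 m

Hypsometric equation: Δz = (R T̄/g) ln(P₁/P₂).
R T̄/g = 287.1 × 267 / 9.797 = 7824.4 m.
ln(732/471.8) = ln(1.5515) = 0.43922.
Δz = 7824.4 × 0.43922 = 3436.6 m.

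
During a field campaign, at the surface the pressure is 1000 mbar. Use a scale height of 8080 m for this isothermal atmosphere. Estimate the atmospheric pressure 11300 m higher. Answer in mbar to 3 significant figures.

Barometric formula: P = P₀ exp(−z/H).
z/H = 11300/8080.0 = 1.3985; exp(−1.3985) = 0.24697.
P = 1000 × 0.24697 = 246.97 mbar.

P ≈ 247 mbar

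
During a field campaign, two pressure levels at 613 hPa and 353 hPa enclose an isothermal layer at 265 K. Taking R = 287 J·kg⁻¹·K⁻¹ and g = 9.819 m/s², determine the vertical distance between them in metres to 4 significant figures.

Hypsometric equation: Δz = (R T̄/g) ln(P₁/P₂).
R T̄/g = 287 × 265 / 9.819 = 7745.7 m.
ln(613/353) = ln(1.7365) = 0.55187.
Δz = 7745.7 × 0.55187 = 4274.6 m.

Δz ≈ 4275 m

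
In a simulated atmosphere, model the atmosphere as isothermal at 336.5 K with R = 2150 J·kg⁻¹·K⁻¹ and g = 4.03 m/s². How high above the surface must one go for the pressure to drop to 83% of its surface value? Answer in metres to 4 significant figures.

Scale height: H = RT/g = 2150 × 336.5 / 4.03 = 179520 m.
Set P/P₀ = exp(−z/H) = 0.83, so z = −H ln(0.83).
−ln(0.83) = 0.18633; z = 179520 × 0.18633 = 33450 m.

z ≈ 33450 m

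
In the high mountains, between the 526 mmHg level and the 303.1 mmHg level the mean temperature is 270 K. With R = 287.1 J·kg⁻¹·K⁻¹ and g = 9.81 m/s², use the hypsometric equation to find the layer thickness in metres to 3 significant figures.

Hypsometric equation: Δz = (R T̄/g) ln(P₁/P₂).
R T̄/g = 287.1 × 270 / 9.81 = 7901.8 m.
ln(526/303.1) = ln(1.7354) = 0.55124.
Δz = 7901.8 × 0.55124 = 4355.8 m.

Δz ≈ 4360 m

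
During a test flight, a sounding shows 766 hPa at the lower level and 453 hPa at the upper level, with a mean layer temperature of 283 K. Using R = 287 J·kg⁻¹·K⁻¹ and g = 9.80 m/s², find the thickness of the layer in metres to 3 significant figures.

Δz ≈ 4350 m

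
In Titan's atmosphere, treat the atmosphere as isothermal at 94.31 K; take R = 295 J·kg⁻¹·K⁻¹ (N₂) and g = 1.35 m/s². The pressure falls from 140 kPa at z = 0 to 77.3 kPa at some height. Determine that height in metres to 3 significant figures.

z ≈ 12200 m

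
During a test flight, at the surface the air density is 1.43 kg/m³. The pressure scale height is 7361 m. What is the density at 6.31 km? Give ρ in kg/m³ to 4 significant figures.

In an isothermal atmosphere, density decays like pressure: ρ = ρ₀ exp(−z/H).
z/H = 6310.0/7361.0 = 0.85722; exp(−0.85722) = 0.42434.
ρ = 1.43 × 0.42434 = 0.60681 kg/m³.

ρ ≈ 0.6068 kg/m³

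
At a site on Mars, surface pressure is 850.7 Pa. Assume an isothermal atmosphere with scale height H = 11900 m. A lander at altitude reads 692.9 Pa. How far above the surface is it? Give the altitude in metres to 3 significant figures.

Invert the barometric formula: z = H ln(P₀/P).
P₀/P = 850.7/692.9 = 1.2277; ln(1.2277) = 0.20514.
z = 11900 × 0.20514 = 2441.2 m.

z ≈ 2440 m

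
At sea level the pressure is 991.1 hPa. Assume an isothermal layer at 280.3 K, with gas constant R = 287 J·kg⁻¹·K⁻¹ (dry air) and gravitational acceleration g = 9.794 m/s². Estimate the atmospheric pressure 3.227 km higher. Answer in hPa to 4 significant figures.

Scale height: H = RT/g = 287 × 280.3 / 9.794 = 8213.8 m.
Barometric formula: P = P₀ exp(−z/H).
z/H = 3227.0/8213.8 = 0.39288; exp(−0.39288) = 0.67511.
P = 991.1 × 0.67511 = 669.10 hPa.

P ≈ 669.1 hPa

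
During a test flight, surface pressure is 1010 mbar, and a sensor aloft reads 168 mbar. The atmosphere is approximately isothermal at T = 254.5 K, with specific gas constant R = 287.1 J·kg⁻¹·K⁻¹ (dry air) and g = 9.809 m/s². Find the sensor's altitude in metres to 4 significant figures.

Scale height: H = RT/g = 287.1 × 254.5 / 9.809 = 7449.0 m.
Invert the barometric formula: z = H ln(P₀/P).
P₀/P = 1010/168 = 6.0119; ln(6.0119) = 1.7937.
z = 7449.0 × 1.7937 = 13361 m.

z ≈ 13360 m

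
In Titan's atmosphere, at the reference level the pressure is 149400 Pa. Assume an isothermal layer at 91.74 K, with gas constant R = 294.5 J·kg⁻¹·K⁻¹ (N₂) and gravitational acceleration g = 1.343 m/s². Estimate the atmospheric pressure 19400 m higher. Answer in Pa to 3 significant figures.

Scale height: H = RT/g = 294.5 × 91.74 / 1.343 = 20117 m.
Barometric formula: P = P₀ exp(−z/H).
z/H = 19400/20117 = 0.96436; exp(−0.96436) = 0.38123.
P = 149400 × 0.38123 = 56956 Pa.

P ≈ 57000 Pa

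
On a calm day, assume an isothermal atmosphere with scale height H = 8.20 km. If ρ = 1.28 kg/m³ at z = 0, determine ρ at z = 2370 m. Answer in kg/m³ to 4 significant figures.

In an isothermal atmosphere, density decays like pressure: ρ = ρ₀ exp(−z/H).
z/H = 2370.0/8200.0 = 0.28902; exp(−0.28902) = 0.74900.
ρ = 1.28 × 0.74900 = 0.95872 kg/m³.

ρ ≈ 0.9587 kg/m³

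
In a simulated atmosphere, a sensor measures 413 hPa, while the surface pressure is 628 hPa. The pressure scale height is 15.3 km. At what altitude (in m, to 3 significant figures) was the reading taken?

Invert the barometric formula: z = H ln(P₀/P).
P₀/P = 628/413 = 1.5206; ln(1.5206) = 0.41910.
z = 15300 × 0.41910 = 6412.2 m.

z ≈ 6410 m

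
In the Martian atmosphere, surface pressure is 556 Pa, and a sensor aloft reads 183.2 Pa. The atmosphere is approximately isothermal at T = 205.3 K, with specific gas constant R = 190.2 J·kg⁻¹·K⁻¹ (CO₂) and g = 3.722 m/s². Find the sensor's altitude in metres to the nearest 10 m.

Scale height: H = RT/g = 190.2 × 205.3 / 3.722 = 10491 m.
Invert the barometric formula: z = H ln(P₀/P).
P₀/P = 556/183.2 = 3.0349; ln(3.0349) = 1.1102.
z = 10491 × 1.1102 = 11647 m.

z ≈ 11650 m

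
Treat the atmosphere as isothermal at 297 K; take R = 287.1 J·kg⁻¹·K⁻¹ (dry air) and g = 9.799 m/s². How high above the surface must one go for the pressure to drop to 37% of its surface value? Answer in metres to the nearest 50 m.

z ≈ 8650 m

Scale height: H = RT/g = 287.1 × 297 / 9.799 = 8701.8 m.
Set P/P₀ = exp(−z/H) = 0.37, so z = −H ln(0.37).
−ln(0.37) = 0.99425; z = 8701.8 × 0.99425 = 8651.8 m.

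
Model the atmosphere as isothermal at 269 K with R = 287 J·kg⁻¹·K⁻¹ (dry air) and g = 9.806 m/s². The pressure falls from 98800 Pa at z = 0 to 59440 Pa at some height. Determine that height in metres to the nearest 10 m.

z ≈ 4000 m

Scale height: H = RT/g = 287 × 269 / 9.806 = 7873.0 m.
Invert the barometric formula: z = H ln(P₀/P).
P₀/P = 98800/59440 = 1.6622; ln(1.6622) = 0.50814.
z = 7873.0 × 0.50814 = 4000.6 m.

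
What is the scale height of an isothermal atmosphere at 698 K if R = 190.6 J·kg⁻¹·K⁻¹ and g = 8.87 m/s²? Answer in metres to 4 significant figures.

H ≈ 15000 m

The scale height of an isothermal atmosphere is H = RT/g.
H = 190.6 × 698 / 8.87 = 133040/8.87 = 14999 m.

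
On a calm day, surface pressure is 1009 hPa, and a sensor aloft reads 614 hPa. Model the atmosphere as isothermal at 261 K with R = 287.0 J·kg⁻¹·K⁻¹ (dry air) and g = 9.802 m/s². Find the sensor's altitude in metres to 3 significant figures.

z ≈ 3800 m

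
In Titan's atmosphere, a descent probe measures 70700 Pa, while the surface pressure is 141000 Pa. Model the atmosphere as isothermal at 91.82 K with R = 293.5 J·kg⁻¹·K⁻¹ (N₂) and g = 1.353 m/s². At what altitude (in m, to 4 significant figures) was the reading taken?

Scale height: H = RT/g = 293.5 × 91.82 / 1.353 = 19918 m.
Invert the barometric formula: z = H ln(P₀/P).
P₀/P = 141000/70700 = 1.9943; ln(1.9943) = 0.69029.
z = 19918 × 0.69029 = 13749 m.

z ≈ 13750 m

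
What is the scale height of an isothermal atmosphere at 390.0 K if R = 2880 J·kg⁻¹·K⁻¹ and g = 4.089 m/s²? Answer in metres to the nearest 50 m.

H ≈ 274700 m

The scale height of an isothermal atmosphere is H = RT/g.
H = 2880 × 390.0 / 4.089 = 1123200/4.089 = 274690 m.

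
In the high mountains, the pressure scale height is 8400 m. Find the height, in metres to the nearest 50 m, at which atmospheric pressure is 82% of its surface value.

z ≈ 1650 m

Set P/P₀ = exp(−z/H) = 0.82, so z = −H ln(0.82).
−ln(0.82) = 0.19845; z = 8400.0 × 0.19845 = 1667.0 m.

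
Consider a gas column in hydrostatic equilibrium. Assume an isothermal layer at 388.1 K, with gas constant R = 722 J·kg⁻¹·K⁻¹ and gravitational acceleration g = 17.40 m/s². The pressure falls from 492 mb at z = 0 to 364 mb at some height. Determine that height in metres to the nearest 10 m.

z ≈ 4850 m

Scale height: H = RT/g = 722 × 388.1 / 17.40 = 16104 m.
Invert the barometric formula: z = H ln(P₀/P).
P₀/P = 492/364 = 1.3516; ln(1.3516) = 0.30129.
z = 16104 × 0.30129 = 4852.0 m.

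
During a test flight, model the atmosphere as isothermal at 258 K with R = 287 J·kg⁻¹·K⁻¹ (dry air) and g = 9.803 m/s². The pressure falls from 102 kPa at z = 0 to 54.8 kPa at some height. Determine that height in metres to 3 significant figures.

Scale height: H = RT/g = 287 × 258 / 9.803 = 7553.4 m.
Invert the barometric formula: z = H ln(P₀/P).
P₀/P = 102/54.8 = 1.8613; ln(1.8613) = 0.62128.
z = 7553.4 × 0.62128 = 4692.8 m.

z ≈ 4690 m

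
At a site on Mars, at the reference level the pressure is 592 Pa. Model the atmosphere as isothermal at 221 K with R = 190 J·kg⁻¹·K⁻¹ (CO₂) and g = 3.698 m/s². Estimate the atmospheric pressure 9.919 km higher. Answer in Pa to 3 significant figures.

Scale height: H = RT/g = 190 × 221 / 3.698 = 11355 m.
Barometric formula: P = P₀ exp(−z/H).
z/H = 9919.0/11355 = 0.87354; exp(−0.87354) = 0.41747.
P = 592 × 0.41747 = 247.14 Pa.

P ≈ 247 Pa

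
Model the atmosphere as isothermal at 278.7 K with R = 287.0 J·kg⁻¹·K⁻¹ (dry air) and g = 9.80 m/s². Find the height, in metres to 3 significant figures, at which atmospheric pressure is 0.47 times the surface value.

z ≈ 6160 m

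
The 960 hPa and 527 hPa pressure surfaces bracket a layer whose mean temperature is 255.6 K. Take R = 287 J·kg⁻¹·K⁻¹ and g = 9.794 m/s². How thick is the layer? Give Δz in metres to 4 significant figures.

Δz ≈ 4492 m

Hypsometric equation: Δz = (R T̄/g) ln(P₁/P₂).
R T̄/g = 287 × 255.6 / 9.794 = 7490.0 m.
ln(960/527) = ln(1.8216) = 0.59972.
Δz = 7490.0 × 0.59972 = 4491.9 m.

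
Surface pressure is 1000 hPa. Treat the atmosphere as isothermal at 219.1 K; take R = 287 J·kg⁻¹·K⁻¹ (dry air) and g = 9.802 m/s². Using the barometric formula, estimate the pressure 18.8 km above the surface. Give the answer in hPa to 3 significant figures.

Scale height: H = RT/g = 287 × 219.1 / 9.802 = 6415.2 m.
Barometric formula: P = P₀ exp(−z/H).
z/H = 18800/6415.2 = 2.9305; exp(−2.9305) = 0.053370.
P = 1000 × 0.053370 = 53.370 hPa.

P ≈ 53.4 hPa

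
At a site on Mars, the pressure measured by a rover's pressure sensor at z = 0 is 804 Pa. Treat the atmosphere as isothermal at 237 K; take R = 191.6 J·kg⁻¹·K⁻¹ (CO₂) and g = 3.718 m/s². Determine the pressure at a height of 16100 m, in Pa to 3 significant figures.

Scale height: H = RT/g = 191.6 × 237 / 3.718 = 12213 m.
Barometric formula: P = P₀ exp(−z/H).
z/H = 16100/12213 = 1.3183; exp(−1.3183) = 0.26759.
P = 804 × 0.26759 = 215.14 Pa.

P ≈ 215 Pa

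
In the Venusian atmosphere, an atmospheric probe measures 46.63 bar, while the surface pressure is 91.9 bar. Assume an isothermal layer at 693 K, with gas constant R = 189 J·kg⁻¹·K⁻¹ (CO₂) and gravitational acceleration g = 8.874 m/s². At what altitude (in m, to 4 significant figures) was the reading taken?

z ≈ 10010 m

Scale height: H = RT/g = 189 × 693 / 8.874 = 14760 m.
Invert the barometric formula: z = H ln(P₀/P).
P₀/P = 91.9/46.63 = 1.9708; ln(1.9708) = 0.67844.
z = 14760 × 0.67844 = 10014 m.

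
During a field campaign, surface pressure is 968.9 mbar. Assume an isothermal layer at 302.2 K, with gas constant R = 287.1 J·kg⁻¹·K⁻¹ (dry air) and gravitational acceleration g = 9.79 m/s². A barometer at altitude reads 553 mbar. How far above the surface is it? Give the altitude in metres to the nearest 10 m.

z ≈ 4970 m

Scale height: H = RT/g = 287.1 × 302.2 / 9.79 = 8862.3 m.
Invert the barometric formula: z = H ln(P₀/P).
P₀/P = 968.9/553 = 1.7521; ln(1.7521) = 0.56082.
z = 8862.3 × 0.56082 = 4970.2 m.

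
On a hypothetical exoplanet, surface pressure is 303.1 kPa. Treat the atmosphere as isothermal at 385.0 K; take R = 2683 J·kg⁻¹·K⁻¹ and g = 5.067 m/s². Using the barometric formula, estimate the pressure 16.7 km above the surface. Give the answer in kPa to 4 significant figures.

P ≈ 279.3 kPa

Scale height: H = RT/g = 2683 × 385.0 / 5.067 = 203860 m.
Barometric formula: P = P₀ exp(−z/H).
z/H = 16700/203860 = 0.081919; exp(−0.081919) = 0.92135.
P = 303.1 × 0.92135 = 279.26 kPa.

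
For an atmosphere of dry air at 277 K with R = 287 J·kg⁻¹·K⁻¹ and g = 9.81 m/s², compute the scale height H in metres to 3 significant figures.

H ≈ 8100 m

The scale height of an isothermal atmosphere is H = RT/g.
H = 287 × 277 / 9.81 = 79499/9.81 = 8103.9 m.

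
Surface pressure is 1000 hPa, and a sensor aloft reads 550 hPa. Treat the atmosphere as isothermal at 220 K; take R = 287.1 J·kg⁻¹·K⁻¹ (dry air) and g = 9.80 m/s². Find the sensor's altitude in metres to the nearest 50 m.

z ≈ 3850 m

Scale height: H = RT/g = 287.1 × 220 / 9.80 = 6445.1 m.
Invert the barometric formula: z = H ln(P₀/P).
P₀/P = 1000/550 = 1.8182; ln(1.8182) = 0.59785.
z = 6445.1 × 0.59785 = 3853.2 m.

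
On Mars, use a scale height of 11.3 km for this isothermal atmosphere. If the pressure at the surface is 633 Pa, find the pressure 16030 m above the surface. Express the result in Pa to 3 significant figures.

P ≈ 153 Pa

Barometric formula: P = P₀ exp(−z/H).
z/H = 16030/11300 = 1.4186; exp(−1.4186) = 0.24205.
P = 633 × 0.24205 = 153.22 Pa.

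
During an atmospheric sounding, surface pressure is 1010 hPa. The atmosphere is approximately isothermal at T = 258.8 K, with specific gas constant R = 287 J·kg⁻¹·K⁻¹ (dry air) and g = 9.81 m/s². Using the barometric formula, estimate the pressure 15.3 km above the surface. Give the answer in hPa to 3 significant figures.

Scale height: H = RT/g = 287 × 258.8 / 9.81 = 7571.4 m.
Barometric formula: P = P₀ exp(−z/H).
z/H = 15300/7571.4 = 2.0208; exp(−2.0208) = 0.13255.
P = 1010 × 0.13255 = 133.88 hPa.

P ≈ 134 hPa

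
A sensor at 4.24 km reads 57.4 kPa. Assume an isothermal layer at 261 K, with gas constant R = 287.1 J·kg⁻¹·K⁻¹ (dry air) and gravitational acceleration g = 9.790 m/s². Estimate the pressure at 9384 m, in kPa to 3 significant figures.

P ≈ 29.3 kPa

Scale height: H = RT/g = 287.1 × 261 / 9.790 = 7654.0 m.
Between two levels, P₂ = P₁ exp(−Δz/H) with Δz = z₂ − z₁.
Δz = 9384.0 − 4240.0 = 5144.0 m; Δz/H = 5144.0/7654.0 = 0.67207.
P₂ = 57.4 × exp(−0.67207) = 57.4 × 0.51065 = 29.311 kPa.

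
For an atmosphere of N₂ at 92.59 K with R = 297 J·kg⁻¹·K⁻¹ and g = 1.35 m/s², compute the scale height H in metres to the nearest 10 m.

H ≈ 20370 m

The scale height of an isothermal atmosphere is H = RT/g.
H = 297 × 92.59 / 1.35 = 27499/1.35 = 20370 m.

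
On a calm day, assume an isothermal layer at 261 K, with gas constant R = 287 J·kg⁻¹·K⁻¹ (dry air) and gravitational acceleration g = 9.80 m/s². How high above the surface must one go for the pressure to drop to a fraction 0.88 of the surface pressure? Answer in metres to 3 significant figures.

z ≈ 977 m

Scale height: H = RT/g = 287 × 261 / 9.80 = 7643.6 m.
Set P/P₀ = exp(−z/H) = 0.88, so z = −H ln(0.88).
−ln(0.88) = 0.12783; z = 7643.6 × 0.12783 = 977.08 m.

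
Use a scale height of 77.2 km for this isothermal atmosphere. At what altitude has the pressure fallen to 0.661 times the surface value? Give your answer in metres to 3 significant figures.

Set P/P₀ = exp(−z/H) = 0.661, so z = −H ln(0.661).
−ln(0.661) = 0.41400; z = 77200 × 0.41400 = 31961 m.

z ≈ 32000 m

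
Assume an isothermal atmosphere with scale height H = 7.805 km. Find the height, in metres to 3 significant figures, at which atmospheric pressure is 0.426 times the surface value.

Set P/P₀ = exp(−z/H) = 0.426, so z = −H ln(0.426).
−ln(0.426) = 0.85332; z = 7805.0 × 0.85332 = 6660.2 m.

z ≈ 6660 m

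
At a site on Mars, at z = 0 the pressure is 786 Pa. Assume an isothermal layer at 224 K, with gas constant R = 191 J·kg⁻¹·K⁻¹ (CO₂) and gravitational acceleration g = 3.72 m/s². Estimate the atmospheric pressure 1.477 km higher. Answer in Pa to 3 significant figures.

Scale height: H = RT/g = 191 × 224 / 3.72 = 11501 m.
Barometric formula: P = P₀ exp(−z/H).
z/H = 1477.0/11501 = 0.12842; exp(−0.12842) = 0.87948.
P = 786 × 0.87948 = 691.27 Pa.

P ≈ 691 Pa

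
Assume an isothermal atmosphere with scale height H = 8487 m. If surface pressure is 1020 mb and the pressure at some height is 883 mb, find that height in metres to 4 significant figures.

Invert the barometric formula: z = H ln(P₀/P).
P₀/P = 1020/883 = 1.1552; ln(1.1552) = 0.14427.
z = 8487.0 × 0.14427 = 1224.4 m.

z ≈ 1224 m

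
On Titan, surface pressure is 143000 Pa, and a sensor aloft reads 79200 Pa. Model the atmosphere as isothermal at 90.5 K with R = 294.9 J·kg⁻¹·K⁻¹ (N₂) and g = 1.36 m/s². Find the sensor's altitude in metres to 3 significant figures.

z ≈ 11600 m

Scale height: H = RT/g = 294.9 × 90.5 / 1.36 = 19624 m.
Invert the barometric formula: z = H ln(P₀/P).
P₀/P = 143000/79200 = 1.8056; ln(1.8056) = 0.59089.
z = 19624 × 0.59089 = 11596 m.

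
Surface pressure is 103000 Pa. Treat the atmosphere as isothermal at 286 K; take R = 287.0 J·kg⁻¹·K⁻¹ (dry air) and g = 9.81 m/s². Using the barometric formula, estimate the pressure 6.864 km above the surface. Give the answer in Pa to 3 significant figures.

Scale height: H = RT/g = 287.0 × 286 / 9.81 = 8367.2 m.
Barometric formula: P = P₀ exp(−z/H).
z/H = 6864.0/8367.2 = 0.82035; exp(−0.82035) = 0.44028.
P = 103000 × 0.44028 = 45349 Pa.

P ≈ 45300 Pa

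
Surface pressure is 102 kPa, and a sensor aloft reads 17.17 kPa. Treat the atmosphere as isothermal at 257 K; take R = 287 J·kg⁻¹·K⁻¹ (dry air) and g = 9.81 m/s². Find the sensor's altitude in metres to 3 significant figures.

z ≈ 13400 m

Scale height: H = RT/g = 287 × 257 / 9.81 = 7518.8 m.
Invert the barometric formula: z = H ln(P₀/P).
P₀/P = 102/17.17 = 5.9406; ln(5.9406) = 1.7818.
z = 7518.8 × 1.7818 = 13397 m.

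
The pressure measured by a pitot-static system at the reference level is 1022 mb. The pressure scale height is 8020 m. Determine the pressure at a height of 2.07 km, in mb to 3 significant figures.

P ≈ 790 mb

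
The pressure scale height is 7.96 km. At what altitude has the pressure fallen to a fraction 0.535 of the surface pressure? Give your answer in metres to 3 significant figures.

z ≈ 4980 m

Set P/P₀ = exp(−z/H) = 0.535, so z = −H ln(0.535).
−ln(0.535) = 0.62549; z = 7960.0 × 0.62549 = 4978.9 m.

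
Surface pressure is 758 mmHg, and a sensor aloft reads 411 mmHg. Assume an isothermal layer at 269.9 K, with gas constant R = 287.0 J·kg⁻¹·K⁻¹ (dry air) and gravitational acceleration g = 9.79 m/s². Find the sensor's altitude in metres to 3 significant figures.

z ≈ 4840 m

Scale height: H = RT/g = 287.0 × 269.9 / 9.79 = 7912.3 m.
Invert the barometric formula: z = H ln(P₀/P).
P₀/P = 758/411 = 1.8443; ln(1.8443) = 0.61210.
z = 7912.3 × 0.61210 = 4843.1 m.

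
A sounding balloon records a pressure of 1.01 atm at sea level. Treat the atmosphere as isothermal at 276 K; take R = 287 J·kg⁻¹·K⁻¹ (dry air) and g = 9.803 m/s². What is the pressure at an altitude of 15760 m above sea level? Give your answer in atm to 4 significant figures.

Scale height: H = RT/g = 287 × 276 / 9.803 = 8080.4 m.
Barometric formula: P = P₀ exp(−z/H).
z/H = 15760/8080.4 = 1.9504; exp(−1.9504) = 0.14222.
P = 1.01 × 0.14222 = 0.14364 atm.

P ≈ 0.1436 atm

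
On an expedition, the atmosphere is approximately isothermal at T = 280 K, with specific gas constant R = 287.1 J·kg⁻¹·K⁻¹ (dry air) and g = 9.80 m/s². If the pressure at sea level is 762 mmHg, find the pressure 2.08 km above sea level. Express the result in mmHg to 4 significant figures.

P ≈ 591.3 mmHg

Scale height: H = RT/g = 287.1 × 280 / 9.80 = 8202.9 m.
Barometric formula: P = P₀ exp(−z/H).
z/H = 2080.0/8202.9 = 0.25357; exp(−0.25357) = 0.77603.
P = 762 × 0.77603 = 591.33 mmHg.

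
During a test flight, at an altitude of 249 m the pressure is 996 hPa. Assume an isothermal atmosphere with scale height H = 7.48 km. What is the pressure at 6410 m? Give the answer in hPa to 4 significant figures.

Between two levels, P₂ = P₁ exp(−Δz/H) with Δz = z₂ − z₁.
Δz = 6410.0 − 249.00 = 6161.0 m; Δz/H = 6161.0/7480.0 = 0.82366.
P₂ = 996 × exp(−0.82366) = 996 × 0.43882 = 437.06 hPa.

P ≈ 437.1 hPa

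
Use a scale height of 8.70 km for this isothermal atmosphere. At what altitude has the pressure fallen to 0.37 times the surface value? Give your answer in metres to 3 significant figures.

Set P/P₀ = exp(−z/H) = 0.37, so z = −H ln(0.37).
−ln(0.37) = 0.99425; z = 8700.0 × 0.99425 = 8650.0 m.

z ≈ 8650 m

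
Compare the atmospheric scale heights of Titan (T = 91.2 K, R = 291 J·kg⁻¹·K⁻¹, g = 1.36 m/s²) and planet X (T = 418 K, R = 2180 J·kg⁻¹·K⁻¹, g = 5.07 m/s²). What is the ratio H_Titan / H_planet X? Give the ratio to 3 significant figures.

H = RT/g for each body.
H_Titan = 291 × 91.2 / 1.36 = 19514 m.
H_planet X = 2180 × 418 / 5.07 = 179730 m.
H_Titan/H_planet X = 19514/179730 = 0.10857.

H_Titan/H_planet X ≈ 0.109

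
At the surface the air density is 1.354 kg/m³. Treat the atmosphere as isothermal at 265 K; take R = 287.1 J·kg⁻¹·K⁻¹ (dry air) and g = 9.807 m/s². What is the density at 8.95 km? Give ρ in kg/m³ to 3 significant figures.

ρ ≈ 0.427 kg/m³

Scale height: H = RT/g = 287.1 × 265 / 9.807 = 7757.9 m.
In an isothermal atmosphere, density decays like pressure: ρ = ρ₀ exp(−z/H).
z/H = 8950.0/7757.9 = 1.1537; exp(−1.1537) = 0.31547.
ρ = 1.354 × 0.31547 = 0.42715 kg/m³.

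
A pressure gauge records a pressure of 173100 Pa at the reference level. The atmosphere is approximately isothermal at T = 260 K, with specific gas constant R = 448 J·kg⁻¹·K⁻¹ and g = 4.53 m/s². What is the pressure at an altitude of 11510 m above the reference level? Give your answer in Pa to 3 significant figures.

P ≈ 111000 Pa

Scale height: H = RT/g = 448 × 260 / 4.53 = 25713 m.
Barometric formula: P = P₀ exp(−z/H).
z/H = 11510/25713 = 0.44763; exp(−0.44763) = 0.63914.
P = 173100 × 0.63914 = 110640 Pa.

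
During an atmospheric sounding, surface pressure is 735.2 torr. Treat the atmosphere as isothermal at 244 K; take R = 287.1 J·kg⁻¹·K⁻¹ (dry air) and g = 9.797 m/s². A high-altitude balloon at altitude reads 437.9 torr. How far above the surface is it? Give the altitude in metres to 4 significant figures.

Scale height: H = RT/g = 287.1 × 244 / 9.797 = 7150.4 m.
Invert the barometric formula: z = H ln(P₀/P).
P₀/P = 735.2/437.9 = 1.6789; ln(1.6789) = 0.51814.
z = 7150.4 × 0.51814 = 3704.9 m.

z ≈ 3705 m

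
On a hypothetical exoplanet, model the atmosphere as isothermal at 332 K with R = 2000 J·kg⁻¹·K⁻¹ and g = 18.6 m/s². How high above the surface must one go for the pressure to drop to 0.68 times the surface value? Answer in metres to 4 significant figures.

z ≈ 13770 m

Scale height: H = RT/g = 2000 × 332 / 18.6 = 35699 m.
Set P/P₀ = exp(−z/H) = 0.68, so z = −H ln(0.68).
−ln(0.68) = 0.38566; z = 35699 × 0.38566 = 13768 m.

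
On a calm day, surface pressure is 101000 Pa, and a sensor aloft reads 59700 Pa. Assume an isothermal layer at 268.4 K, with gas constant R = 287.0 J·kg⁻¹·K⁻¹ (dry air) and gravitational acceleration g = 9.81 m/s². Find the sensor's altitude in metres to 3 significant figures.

Scale height: H = RT/g = 287.0 × 268.4 / 9.81 = 7852.3 m.
Invert the barometric formula: z = H ln(P₀/P).
P₀/P = 101000/59700 = 1.6918; ln(1.6918) = 0.52579.
z = 7852.3 × 0.52579 = 4128.7 m.

z ≈ 4130 m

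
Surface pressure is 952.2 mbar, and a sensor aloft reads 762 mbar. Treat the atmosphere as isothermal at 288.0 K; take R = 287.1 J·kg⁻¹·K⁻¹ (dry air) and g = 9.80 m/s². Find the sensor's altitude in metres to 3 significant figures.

Scale height: H = RT/g = 287.1 × 288.0 / 9.80 = 8437.2 m.
Invert the barometric formula: z = H ln(P₀/P).
P₀/P = 952.2/762 = 1.2496; ln(1.2496) = 0.22282.
z = 8437.2 × 0.22282 = 1880.0 m.

z ≈ 1880 m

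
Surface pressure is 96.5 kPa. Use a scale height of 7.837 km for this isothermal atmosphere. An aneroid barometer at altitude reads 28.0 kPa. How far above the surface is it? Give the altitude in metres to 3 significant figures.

Invert the barometric formula: z = H ln(P₀/P).
P₀/P = 96.5/28.0 = 3.4464; ln(3.4464) = 1.2373.
z = 7837.0 × 1.2373 = 9696.7 m.

z ≈ 9700 m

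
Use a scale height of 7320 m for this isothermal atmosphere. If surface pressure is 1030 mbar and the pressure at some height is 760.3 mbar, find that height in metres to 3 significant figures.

z ≈ 2220 m

Invert the barometric formula: z = H ln(P₀/P).
P₀/P = 1030/760.3 = 1.3547; ln(1.3547) = 0.30358.
z = 7320.0 × 0.30358 = 2222.2 m.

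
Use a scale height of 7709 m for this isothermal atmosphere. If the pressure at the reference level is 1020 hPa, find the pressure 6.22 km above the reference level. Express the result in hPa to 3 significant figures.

P ≈ 455 hPa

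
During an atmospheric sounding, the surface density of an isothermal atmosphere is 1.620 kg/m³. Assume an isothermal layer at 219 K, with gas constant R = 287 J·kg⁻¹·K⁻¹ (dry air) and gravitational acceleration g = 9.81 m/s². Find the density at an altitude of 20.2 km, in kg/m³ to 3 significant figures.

ρ ≈ 0.0692 kg/m³

Scale height: H = RT/g = 287 × 219 / 9.81 = 6407.0 m.
In an isothermal atmosphere, density decays like pressure: ρ = ρ₀ exp(−z/H).
z/H = 20200/6407.0 = 3.1528; exp(−3.1528) = 0.042732.
ρ = 1.620 × 0.042732 = 0.069226 kg/m³.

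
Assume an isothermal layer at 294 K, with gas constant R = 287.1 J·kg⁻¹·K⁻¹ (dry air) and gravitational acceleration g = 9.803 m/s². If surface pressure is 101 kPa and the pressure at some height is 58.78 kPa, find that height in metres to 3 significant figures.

z ≈ 4660 m

Scale height: H = RT/g = 287.1 × 294 / 9.803 = 8610.4 m.
Invert the barometric formula: z = H ln(P₀/P).
P₀/P = 101/58.78 = 1.7183; ln(1.7183) = 0.54134.
z = 8610.4 × 0.54134 = 4661.2 m.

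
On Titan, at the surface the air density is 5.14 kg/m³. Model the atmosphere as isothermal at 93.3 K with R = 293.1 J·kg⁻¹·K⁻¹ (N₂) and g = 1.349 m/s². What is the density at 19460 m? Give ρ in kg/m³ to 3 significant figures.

Scale height: H = RT/g = 293.1 × 93.3 / 1.349 = 20271 m.
In an isothermal atmosphere, density decays like pressure: ρ = ρ₀ exp(−z/H).
z/H = 19460/20271 = 0.95999; exp(−0.95999) = 0.38290.
ρ = 5.14 × 0.38290 = 1.9681 kg/m³.

ρ ≈ 1.97 kg/m³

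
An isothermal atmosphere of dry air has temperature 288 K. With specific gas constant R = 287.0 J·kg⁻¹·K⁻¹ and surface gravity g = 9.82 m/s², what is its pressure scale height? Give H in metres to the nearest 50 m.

The scale height of an isothermal atmosphere is H = RT/g.
H = 287.0 × 288 / 9.82 = 82656/9.82 = 8417.1 m.

H ≈ 8400 m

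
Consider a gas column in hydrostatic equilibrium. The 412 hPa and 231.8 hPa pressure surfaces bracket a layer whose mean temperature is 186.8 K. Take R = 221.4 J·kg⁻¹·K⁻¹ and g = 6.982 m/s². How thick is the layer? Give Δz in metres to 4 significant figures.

Hypsometric equation: Δz = (R T̄/g) ln(P₁/P₂).
R T̄/g = 221.4 × 186.8 / 6.982 = 5923.4 m.
ln(412/231.8) = ln(1.7774) = 0.57515.
Δz = 5923.4 × 0.57515 = 3406.8 m.

Δz ≈ 3407 m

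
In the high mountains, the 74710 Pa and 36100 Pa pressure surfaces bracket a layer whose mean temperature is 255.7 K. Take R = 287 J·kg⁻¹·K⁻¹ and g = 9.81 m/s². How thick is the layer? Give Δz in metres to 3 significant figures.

Hypsometric equation: Δz = (R T̄/g) ln(P₁/P₂).
R T̄/g = 287 × 255.7 / 9.81 = 7480.7 m.
ln(74710/36100) = ln(2.0695) = 0.72731.
Δz = 7480.7 × 0.72731 = 5440.8 m.

Δz ≈ 5440 m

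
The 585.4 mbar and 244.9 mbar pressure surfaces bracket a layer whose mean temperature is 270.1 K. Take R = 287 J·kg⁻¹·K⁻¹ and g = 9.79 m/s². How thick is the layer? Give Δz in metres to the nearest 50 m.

Hypsometric equation: Δz = (R T̄/g) ln(P₁/P₂).
R T̄/g = 287 × 270.1 / 9.79 = 7918.2 m.
ln(585.4/244.9) = ln(2.3904) = 0.87146.
Δz = 7918.2 × 0.87146 = 6900.4 m.

Δz ≈ 6900 m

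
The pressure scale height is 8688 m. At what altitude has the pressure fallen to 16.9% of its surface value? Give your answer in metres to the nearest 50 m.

z ≈ 15450 m

Set P/P₀ = exp(−z/H) = 0.169, so z = −H ln(0.169).
−ln(0.169) = 1.7779; z = 8688.0 × 1.7779 = 15446 m.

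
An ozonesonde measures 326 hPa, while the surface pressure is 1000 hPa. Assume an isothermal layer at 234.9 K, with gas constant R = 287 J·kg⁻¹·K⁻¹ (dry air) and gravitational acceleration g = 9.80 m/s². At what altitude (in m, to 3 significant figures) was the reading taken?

z ≈ 7710 m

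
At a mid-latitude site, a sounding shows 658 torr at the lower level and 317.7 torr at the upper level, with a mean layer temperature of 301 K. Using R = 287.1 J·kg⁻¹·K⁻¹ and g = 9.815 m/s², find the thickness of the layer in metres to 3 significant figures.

Hypsometric equation: Δz = (R T̄/g) ln(P₁/P₂).
R T̄/g = 287.1 × 301 / 9.815 = 8804.6 m.
ln(658/317.7) = ln(2.0711) = 0.72808.
Δz = 8804.6 × 0.72808 = 6410.5 m.

Δz ≈ 6410 m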